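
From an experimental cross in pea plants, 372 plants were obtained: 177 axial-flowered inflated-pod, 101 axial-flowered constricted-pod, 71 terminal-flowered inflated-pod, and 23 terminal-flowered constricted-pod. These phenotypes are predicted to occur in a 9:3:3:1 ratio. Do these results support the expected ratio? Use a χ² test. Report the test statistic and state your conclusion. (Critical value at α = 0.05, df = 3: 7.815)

The 9:3:3:1 ratio has 16 parts, so with N = 372 the expected counts are:
  axial-flowered inflated-pod: 372 × 9/16 = 209.25
  axial-flowered constricted-pod: 372 × 3/16 = 69.75
  terminal-flowered inflated-pod: 372 × 3/16 = 69.75
  terminal-flowered constricted-pod: 372 × 1/16 = 23.25
χ² = Σ (O − E)² / E
  axial-flowered inflated-pod: (177 − 209.25)² / 209.25 = 4.9704
  axial-flowered constricted-pod: (101 − 69.75)² / 69.75 = 14.0009
  terminal-flowered inflated-pod: (71 − 69.75)² / 69.75 = 0.0224
  terminal-flowered constricted-pod: (23 − 23.25)² / 23.25 = 0.0027
χ² = 4.9704 + 14.0009 + 0.0224 + 0.0027 = 18.9964 ≈ 18.996
Degrees of freedom = 4 − 1 = 3; critical value at α = 0.05 is 7.815.
Since 18.996 > 7.815, we reject the null hypothesis — the data do not fit the 9:3:3:1 ratio.

18.996; not consistent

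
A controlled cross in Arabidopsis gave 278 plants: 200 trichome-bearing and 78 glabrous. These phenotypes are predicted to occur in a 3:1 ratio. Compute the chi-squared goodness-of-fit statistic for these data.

1.386

Expected counts for N = 278 under a 3:1 ratio (total parts = 4):
  trichome-bearing: 278 × 3/4 = 208.5
  glabrous: 278 × 1/4 = 69.5
χ² = Σ (O − E)² / E
  trichome-bearing: (200 − 208.5)² / 208.5 = 0.3465
  glabrous: (78 − 69.5)² / 69.5 = 1.0396
χ² = 0.3465 + 1.0396 = 1.3861 ≈ 1.386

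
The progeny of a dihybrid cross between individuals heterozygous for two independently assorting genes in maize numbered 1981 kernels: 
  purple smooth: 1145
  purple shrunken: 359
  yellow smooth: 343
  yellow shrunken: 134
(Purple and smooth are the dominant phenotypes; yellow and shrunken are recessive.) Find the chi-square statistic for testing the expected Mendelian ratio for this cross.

A dihybrid F₂ with independent assortment and complete dominance at both loci gives a 9:3:3:1 phenotypic ratio.
Total ratio parts = 16. Expected numbers out of 1981:
  purple smooth: 1981 × 9/16 = 1114.3125
  purple shrunken: 1981 × 3/16 = 371.4375
  yellow smooth: 1981 × 3/16 = 371.4375
  yellow shrunken: 1981 × 1/16 = 123.8125
χ² = Σ (O − E)² / E
  purple smooth: (1145 − 1114.3125)² / 1114.3125 = 0.8451
  purple shrunken: (359 − 371.4375)² / 371.4375 = 0.4165
  yellow smooth: (343 − 371.4375)² / 371.4375 = 2.1772
  yellow shrunken: (134 − 123.8125)² / 123.8125 = 0.8382
χ² = 0.8451 + 0.4165 + 2.1772 + 0.8382 = 4.277

4.277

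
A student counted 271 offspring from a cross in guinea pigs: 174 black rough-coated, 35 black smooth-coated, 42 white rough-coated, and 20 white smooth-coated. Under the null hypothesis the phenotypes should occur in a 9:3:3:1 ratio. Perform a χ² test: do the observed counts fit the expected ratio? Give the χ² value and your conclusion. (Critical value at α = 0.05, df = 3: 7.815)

10.053; not consistent

Expected counts for N = 271 under a 9:3:3:1 ratio (total parts = 16):
  black rough-coated: 271 × 9/16 = 152.4375
  black smooth-coated: 271 × 3/16 = 50.8125
  white rough-coated: 271 × 3/16 = 50.8125
  white smooth-coated: 271 × 1/16 = 16.9375
χ² = Σ (O − E)² / E
  black rough-coated: (174 − 152.4375)² / 152.4375 = 3.0500
  black smooth-coated: (35 − 50.8125)² / 50.8125 = 4.9207
  white rough-coated: (42 − 50.8125)² / 50.8125 = 1.5284
  white smooth-coated: (20 − 16.9375)² / 16.9375 = 0.5537
χ² = 3.0500 + 4.9207 + 1.5284 + 0.5537 = 10.0528 ≈ 10.053
Degrees of freedom = 4 − 1 = 3; critical value at α = 0.05 is 7.815.
Since 10.053 > 7.815, we reject the null hypothesis — the data do not fit the 9:3:3:1 ratio.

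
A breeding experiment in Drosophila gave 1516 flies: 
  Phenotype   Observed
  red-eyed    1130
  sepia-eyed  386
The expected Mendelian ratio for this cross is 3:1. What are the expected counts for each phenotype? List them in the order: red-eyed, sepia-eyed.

The 3:1 ratio has 4 parts, so with N = 1516 the expected counts are:
  red-eyed: 1516 × 3/4 = 1137
  sepia-eyed: 1516 × 1/4 = 379

1137, 379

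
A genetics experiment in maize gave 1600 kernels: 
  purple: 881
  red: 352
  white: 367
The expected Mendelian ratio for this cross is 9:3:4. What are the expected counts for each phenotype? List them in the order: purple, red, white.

900, 300, 400

Total ratio parts = 16. Expected numbers out of 1600:
  purple: 1600 × 9/16 = 900
  red: 1600 × 3/16 = 300
  white: 1600 × 4/16 = 400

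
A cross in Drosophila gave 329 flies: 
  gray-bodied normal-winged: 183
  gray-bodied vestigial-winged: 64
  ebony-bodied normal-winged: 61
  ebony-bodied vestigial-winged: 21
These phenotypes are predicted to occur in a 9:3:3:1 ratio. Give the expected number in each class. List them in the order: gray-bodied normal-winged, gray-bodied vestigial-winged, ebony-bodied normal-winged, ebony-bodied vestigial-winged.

185.0625, 61.6875, 61.6875, 20.5625

Under the 9:3:3:1 hypothesis (Σ ratio = 16, N = 329):
  gray-bodied normal-winged: 329 × 9/16 = 185.0625
  gray-bodied vestigial-winged: 329 × 3/16 = 61.6875
  ebony-bodied normal-winged: 329 × 3/16 = 61.6875
  ebony-bodied vestigial-winged: 329 × 1/16 = 20.5625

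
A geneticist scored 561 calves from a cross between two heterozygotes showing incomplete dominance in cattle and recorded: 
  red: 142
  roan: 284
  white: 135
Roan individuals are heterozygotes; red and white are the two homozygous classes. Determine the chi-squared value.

0.262

With incomplete dominance, a heterozygote × heterozygote cross gives a 1:2:1 phenotypic ratio.
Expected counts for N = 561 under a 1:2:1 ratio (total parts = 4):
  red: 561 × 1/4 = 140.25
  roan: 561 × 2/4 = 280.5
  white: 561 × 1/4 = 140.25
χ² = Σ (O − E)² / E
  red: (142 − 140.25)² / 140.25 = 0.0218
  roan: (284 − 280.5)² / 280.5 = 0.0437
  white: (135 − 140.25)² / 140.25 = 0.1965
χ² = 0.0218 + 0.0437 + 0.1965 = 0.262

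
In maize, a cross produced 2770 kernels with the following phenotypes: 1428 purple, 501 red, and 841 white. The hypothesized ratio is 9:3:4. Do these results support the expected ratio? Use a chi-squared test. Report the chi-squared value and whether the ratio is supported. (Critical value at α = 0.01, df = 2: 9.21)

43.362; not consistent

Total ratio parts = 16. Expected numbers out of 2770:
  purple: 2770 × 9/16 = 1558.125
  red: 2770 × 3/16 = 519.375
  white: 2770 × 4/16 = 692.5
χ² = Σ (O − E)² / E
  purple: (1428 − 1558.125)² / 1558.125 = 10.8672
  red: (501 − 519.375)² / 519.375 = 0.6501
  white: (841 − 692.5)² / 692.5 = 31.8444
χ² = 10.8672 + 0.6501 + 31.8444 = 43.3617 ≈ 43.362
Degrees of freedom = 3 − 1 = 2; critical value at α = 0.01 is 9.21.
Since 43.362 > 9.21, we reject the null hypothesis — the data do not fit the 9:3:4 ratio.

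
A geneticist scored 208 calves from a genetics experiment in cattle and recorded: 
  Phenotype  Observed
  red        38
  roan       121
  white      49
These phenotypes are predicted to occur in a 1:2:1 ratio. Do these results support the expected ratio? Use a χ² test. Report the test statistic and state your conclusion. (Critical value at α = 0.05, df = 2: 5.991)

6.721; not consistent

Under the 1:2:1 hypothesis (Σ ratio = 4, N = 208):
  red: 208 × 1/4 = 52
  roan: 208 × 2/4 = 104
  white: 208 × 1/4 = 52
χ² = Σ (O − E)² / E
  red: (38 − 52)² / 52 = 3.7692
  roan: (121 − 104)² / 104 = 2.7788
  white: (49 − 52)² / 52 = 0.1731
χ² = 3.7692 + 2.7788 + 0.1731 = 6.7211 ≈ 6.721
Degrees of freedom = 3 − 1 = 2; critical value at α = 0.05 is 5.991.
Since 6.721 > 5.991, we reject the null hypothesis — the data do not fit the 1:2:1 ratio.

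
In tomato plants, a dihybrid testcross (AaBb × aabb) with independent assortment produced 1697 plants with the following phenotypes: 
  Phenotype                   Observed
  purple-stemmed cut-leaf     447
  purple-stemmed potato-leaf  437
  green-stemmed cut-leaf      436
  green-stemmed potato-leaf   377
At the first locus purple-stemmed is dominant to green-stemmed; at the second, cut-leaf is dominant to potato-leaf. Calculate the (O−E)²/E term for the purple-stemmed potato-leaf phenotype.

A dihybrid testcross with independent assortment gives a 1:1:1:1 ratio.
The 1:1:1:1 ratio has 4 parts, so with N = 1697 the expected counts are:
  purple-stemmed cut-leaf: 1697 × 1/4 = 424.25
  purple-stemmed potato-leaf: 1697 × 1/4 = 424.25
  green-stemmed cut-leaf: 1697 × 1/4 = 424.25
  green-stemmed potato-leaf: 1697 × 1/4 = 424.25
Contribution of purple-stemmed potato-leaf: (437 − 424.25)² / 424.25 = 0.3832

0.383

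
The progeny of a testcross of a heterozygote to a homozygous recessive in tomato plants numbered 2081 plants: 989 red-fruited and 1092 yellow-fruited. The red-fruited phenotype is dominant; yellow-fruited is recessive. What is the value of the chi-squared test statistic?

A testcross of a heterozygote (Aa × aa) gives a 1:1 phenotypic ratio.
Expected counts for N = 2081 under a 1:1 ratio (total parts = 2):
  red-fruited: 2081 × 1/2 = 1040.5
  yellow-fruited: 2081 × 1/2 = 1040.5
χ² = Σ (O − E)² / E
  red-fruited: (989 − 1040.5)² / 1040.5 = 2.5490
  yellow-fruited: (1092 − 1040.5)² / 1040.5 = 2.5490
χ² = 2.5490 + 2.5490 = 5.098

5.098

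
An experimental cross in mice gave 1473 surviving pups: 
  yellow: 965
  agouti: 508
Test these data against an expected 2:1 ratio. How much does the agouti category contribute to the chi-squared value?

Total ratio parts = 3. Expected numbers out of 1473:
  yellow: 1473 × 2/3 = 982
  agouti: 1473 × 1/3 = 491
Contribution of agouti: (508 − 491)² / 491 = 0.5886

0.589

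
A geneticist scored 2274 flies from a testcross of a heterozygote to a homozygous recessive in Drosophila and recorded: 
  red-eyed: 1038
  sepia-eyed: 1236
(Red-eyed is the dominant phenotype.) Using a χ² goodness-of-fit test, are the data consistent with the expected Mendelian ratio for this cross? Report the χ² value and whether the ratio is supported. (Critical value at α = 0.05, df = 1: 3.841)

17.240; not consistent

A testcross of a heterozygote (Aa × aa) gives a 1:1 phenotypic ratio.
Under the 1:1 hypothesis (Σ ratio = 2, N = 2274):
  red-eyed: 2274 × 1/2 = 1137
  sepia-eyed: 2274 × 1/2 = 1137
χ² = Σ (O − E)² / E
  red-eyed: (1038 − 1137)² / 1137 = 8.6201
  sepia-eyed: (1236 − 1137)² / 1137 = 8.6201
χ² = 8.6201 + 8.6201 = 17.2402 ≈ 17.240
Degrees of freedom = 2 − 1 = 1; critical value at α = 0.05 is 3.841.
Since 17.240 > 3.841, we reject the null hypothesis — the data do not fit the 1:1 ratio.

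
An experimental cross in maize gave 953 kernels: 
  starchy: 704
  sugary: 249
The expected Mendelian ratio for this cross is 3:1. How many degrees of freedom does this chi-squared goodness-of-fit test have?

A goodness-of-fit test with 2 phenotype classes has df = 2 − 1 = 1.

1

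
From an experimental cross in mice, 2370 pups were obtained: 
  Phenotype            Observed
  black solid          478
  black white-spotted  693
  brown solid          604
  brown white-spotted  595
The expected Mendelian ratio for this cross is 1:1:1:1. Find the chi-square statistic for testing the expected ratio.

The 1:1:1:1 ratio has 4 parts, so with N = 2370 the expected counts are:
  black solid: 2370 × 1/4 = 592.5
  black white-spotted: 2370 × 1/4 = 592.5
  brown solid: 2370 × 1/4 = 592.5
  brown white-spotted: 2370 × 1/4 = 592.5
χ² = Σ (O − E)² / E
  black solid: (478 − 592.5)² / 592.5 = 22.1270
  black white-spotted: (693 − 592.5)² / 592.5 = 17.0468
  brown solid: (604 − 592.5)² / 592.5 = 0.2232
  brown white-spotted: (595 − 592.5)² / 592.5 = 0.0105
χ² = 22.1270 + 17.0468 + 0.2232 + 0.0105 = 39.4075 ≈ 39.408

39.408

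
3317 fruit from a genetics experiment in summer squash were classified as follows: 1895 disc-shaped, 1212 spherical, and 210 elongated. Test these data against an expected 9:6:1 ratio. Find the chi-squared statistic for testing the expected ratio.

Total ratio parts = 16. Expected numbers out of 3317:
  disc-shaped: 3317 × 9/16 = 1865.8125
  spherical: 3317 × 6/16 = 1243.875
  elongated: 3317 × 1/16 = 207.3125
χ² = Σ (O − E)² / E
  disc-shaped: (1895 − 1865.8125)² / 1865.8125 = 0.4566
  spherical: (1212 − 1243.875)² / 1243.875 = 0.8168
  elongated: (210 − 207.3125)² / 207.3125 = 0.0348
χ² = 0.4566 + 0.8168 + 0.0348 = 1.3082 ≈ 1.308

1.308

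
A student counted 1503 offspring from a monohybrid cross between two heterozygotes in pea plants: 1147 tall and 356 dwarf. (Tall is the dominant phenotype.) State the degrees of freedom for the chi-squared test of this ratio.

1

For a monohybrid cross between heterozygotes with complete dominance, the expected phenotypic ratio is 3:1.
A goodness-of-fit test with 2 phenotype classes has df = 2 − 1 = 1.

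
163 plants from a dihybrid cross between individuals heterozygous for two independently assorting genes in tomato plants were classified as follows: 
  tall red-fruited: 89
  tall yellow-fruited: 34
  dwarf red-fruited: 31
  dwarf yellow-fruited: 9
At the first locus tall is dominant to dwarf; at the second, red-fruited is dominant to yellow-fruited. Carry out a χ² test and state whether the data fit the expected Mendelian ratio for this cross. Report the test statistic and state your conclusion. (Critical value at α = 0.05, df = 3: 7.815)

0.610; consistent

A dihybrid F₂ with independent assortment and complete dominance at both loci gives a 9:3:3:1 phenotypic ratio.
The 9:3:3:1 ratio has 16 parts, so with N = 163 the expected counts are:
  tall red-fruited: 163 × 9/16 = 91.6875
  tall yellow-fruited: 163 × 3/16 = 30.5625
  dwarf red-fruited: 163 × 3/16 = 30.5625
  dwarf yellow-fruited: 163 × 1/16 = 10.1875
χ² = Σ (O − E)² / E
  tall red-fruited: (89 − 91.6875)² / 91.6875 = 0.0788
  tall yellow-fruited: (34 − 30.5625)² / 30.5625 = 0.3866
  dwarf red-fruited: (31 − 30.5625)² / 30.5625 = 0.0063
  dwarf yellow-fruited: (9 − 10.1875)² / 10.1875 = 0.1384
χ² = 0.0788 + 0.3866 + 0.0063 + 0.1384 = 0.6101 ≈ 0.610
Degrees of freedom = 4 − 1 = 3; critical value at α = 0.05 is 7.815.
Since 0.610 < 7.815, we fail to reject the null hypothesis — the data are consistent with the 9:3:3:1 ratio.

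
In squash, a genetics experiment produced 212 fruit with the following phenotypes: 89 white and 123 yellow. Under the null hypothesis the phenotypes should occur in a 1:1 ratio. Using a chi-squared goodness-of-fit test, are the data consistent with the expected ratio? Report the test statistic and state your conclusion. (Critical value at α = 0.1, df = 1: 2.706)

Total ratio parts = 2. Expected numbers out of 212:
  white: 212 × 1/2 = 106
  yellow: 212 × 1/2 = 106
χ² = Σ (O − E)² / E
  white: (89 − 106)² / 106 = 2.7264
  yellow: (123 − 106)² / 106 = 2.7264
χ² = 2.7264 + 2.7264 = 5.4528 ≈ 5.453
Degrees of freedom = 2 − 1 = 1; critical value at α = 0.1 is 2.706.
Since 5.453 > 2.706, we reject the null hypothesis — the data do not fit the 1:1 ratio.

5.453; not consistent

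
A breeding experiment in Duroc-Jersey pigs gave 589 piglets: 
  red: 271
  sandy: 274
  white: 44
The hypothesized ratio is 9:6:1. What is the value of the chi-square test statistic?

25.160

Expected counts for N = 589 under a 9:6:1 ratio (total parts = 16):
  red: 589 × 9/16 = 331.3125
  sandy: 589 × 6/16 = 220.875
  white: 589 × 1/16 = 36.8125
χ² = Σ (O − E)² / E
  red: (271 − 331.3125)² / 331.3125 = 10.9794
  sandy: (274 − 220.875)² / 220.875 = 12.7777
  white: (44 − 36.8125)² / 36.8125 = 1.4033
χ² = 10.9794 + 12.7777 + 1.4033 = 25.1604 ≈ 25.160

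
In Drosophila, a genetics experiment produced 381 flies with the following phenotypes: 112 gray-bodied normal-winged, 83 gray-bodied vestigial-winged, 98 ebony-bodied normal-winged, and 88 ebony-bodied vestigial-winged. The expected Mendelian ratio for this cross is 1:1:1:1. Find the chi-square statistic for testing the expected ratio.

5.152

The 1:1:1:1 ratio has 4 parts, so with N = 381 the expected counts are:
  gray-bodied normal-winged: 381 × 1/4 = 95.25
  gray-bodied vestigial-winged: 381 × 1/4 = 95.25
  ebony-bodied normal-winged: 381 × 1/4 = 95.25
  ebony-bodied vestigial-winged: 381 × 1/4 = 95.25
χ² = Σ (O − E)² / E
  gray-bodied normal-winged: (112 − 95.25)² / 95.25 = 2.9455
  gray-bodied vestigial-winged: (83 − 95.25)² / 95.25 = 1.5755
  ebony-bodied normal-winged: (98 − 95.25)² / 95.25 = 0.0794
  ebony-bodied vestigial-winged: (88 − 95.25)² / 95.25 = 0.5518
χ² = 2.9455 + 1.5755 + 0.0794 + 0.5518 = 5.1522 ≈ 5.152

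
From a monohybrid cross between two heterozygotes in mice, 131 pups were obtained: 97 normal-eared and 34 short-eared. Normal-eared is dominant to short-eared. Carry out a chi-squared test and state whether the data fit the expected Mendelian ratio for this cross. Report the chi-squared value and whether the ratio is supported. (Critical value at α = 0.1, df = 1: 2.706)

0.064; consistent

For a monohybrid cross between heterozygotes with complete dominance, the expected phenotypic ratio is 3:1.
Expected counts for N = 131 under a 3:1 ratio (total parts = 4):
  normal-eared: 131 × 3/4 = 98.25
  short-eared: 131 × 1/4 = 32.75
χ² = Σ (O − E)² / E
  normal-eared: (97 − 98.25)² / 98.25 = 0.0159
  short-eared: (34 − 32.75)² / 32.75 = 0.0477
χ² = 0.0159 + 0.0477 = 0.0636 ≈ 0.064
Degrees of freedom = 2 − 1 = 1; critical value at α = 0.1 is 2.706.
Since 0.064 < 2.706, we fail to reject the null hypothesis — the data are consistent with the 3:1 ratio.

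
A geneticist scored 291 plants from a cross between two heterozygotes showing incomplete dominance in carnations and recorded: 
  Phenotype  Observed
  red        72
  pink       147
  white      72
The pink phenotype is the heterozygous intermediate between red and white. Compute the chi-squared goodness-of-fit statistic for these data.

0.031

With incomplete dominance, a heterozygote × heterozygote cross gives a 1:2:1 phenotypic ratio.
Expected counts for N = 291 under a 1:2:1 ratio (total parts = 4):
  red: 291 × 1/4 = 72.75
  pink: 291 × 2/4 = 145.5
  white: 291 × 1/4 = 72.75
χ² = Σ (O − E)² / E
  red: (72 − 72.75)² / 72.75 = 0.0077
  pink: (147 − 145.5)² / 145.5 = 0.0155
  white: (72 − 72.75)² / 72.75 = 0.0077
χ² = 0.0077 + 0.0155 + 0.0077 = 0.0309 ≈ 0.031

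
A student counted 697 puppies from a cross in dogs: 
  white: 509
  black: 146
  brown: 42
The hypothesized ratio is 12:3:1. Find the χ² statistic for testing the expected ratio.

2.212

The 12:3:1 ratio has 16 parts, so with N = 697 the expected counts are:
  white: 697 × 12/16 = 522.75
  black: 697 × 3/16 = 130.6875
  brown: 697 × 1/16 = 43.5625
χ² = Σ (O − E)² / E
  white: (509 − 522.75)² / 522.75 = 0.3617
  black: (146 − 130.6875)² / 130.6875 = 1.7941
  brown: (42 − 43.5625)² / 43.5625 = 0.0560
χ² = 0.3617 + 1.7941 + 0.0560 = 2.2118 ≈ 2.212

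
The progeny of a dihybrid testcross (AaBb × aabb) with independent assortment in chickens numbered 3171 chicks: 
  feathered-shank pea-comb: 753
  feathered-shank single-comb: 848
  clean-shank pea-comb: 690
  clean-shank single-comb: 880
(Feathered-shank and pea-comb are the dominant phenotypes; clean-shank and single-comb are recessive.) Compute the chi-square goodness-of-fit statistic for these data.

28.764

A dihybrid testcross with independent assortment gives a 1:1:1:1 ratio.
Expected counts for N = 3171 under a 1:1:1:1 ratio (total parts = 4):
  feathered-shank pea-comb: 3171 × 1/4 = 792.75
  feathered-shank single-comb: 3171 × 1/4 = 792.75
  clean-shank pea-comb: 3171 × 1/4 = 792.75
  clean-shank single-comb: 3171 × 1/4 = 792.75
χ² = Σ (O − E)² / E
  feathered-shank pea-comb: (753 − 792.75)² / 792.75 = 1.9931
  feathered-shank single-comb: (848 − 792.75)² / 792.75 = 3.8506
  clean-shank pea-comb: (690 − 792.75)² / 792.75 = 13.3176
  clean-shank single-comb: (880 − 792.75)² / 792.75 = 9.6027
χ² = 1.9931 + 3.8506 + 13.3176 + 9.6027 = 28.764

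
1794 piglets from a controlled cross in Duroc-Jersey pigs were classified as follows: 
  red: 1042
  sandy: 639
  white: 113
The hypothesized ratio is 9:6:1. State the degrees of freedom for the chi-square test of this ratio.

A goodness-of-fit test with 3 phenotype classes has df = 3 − 1 = 2.

2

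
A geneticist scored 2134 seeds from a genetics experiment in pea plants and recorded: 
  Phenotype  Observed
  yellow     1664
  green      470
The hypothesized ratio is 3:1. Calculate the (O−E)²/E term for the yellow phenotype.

Total ratio parts = 4. Expected numbers out of 2134:
  yellow: 2134 × 3/4 = 1600.5
  green: 2134 × 1/4 = 533.5
Contribution of yellow: (1664 − 1600.5)² / 1600.5 = 2.5194

2.519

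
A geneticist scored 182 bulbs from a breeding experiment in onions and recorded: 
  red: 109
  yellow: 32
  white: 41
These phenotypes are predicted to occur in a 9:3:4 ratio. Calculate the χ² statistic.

Total ratio parts = 16. Expected numbers out of 182:
  red: 182 × 9/16 = 102.375
  yellow: 182 × 3/16 = 34.125
  white: 182 × 4/16 = 45.5
χ² = Σ (O − E)² / E
  red: (109 − 102.375)² / 102.375 = 0.4287
  yellow: (32 − 34.125)² / 34.125 = 0.1323
  white: (41 − 45.5)² / 45.5 = 0.4451
χ² = 0.4287 + 0.1323 + 0.4451 = 1.0061 ≈ 1.006

1.006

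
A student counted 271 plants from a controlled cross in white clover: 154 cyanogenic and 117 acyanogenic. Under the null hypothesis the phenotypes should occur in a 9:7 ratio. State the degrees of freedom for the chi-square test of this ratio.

A goodness-of-fit test with 2 phenotype classes has df = 2 − 1 = 1.

1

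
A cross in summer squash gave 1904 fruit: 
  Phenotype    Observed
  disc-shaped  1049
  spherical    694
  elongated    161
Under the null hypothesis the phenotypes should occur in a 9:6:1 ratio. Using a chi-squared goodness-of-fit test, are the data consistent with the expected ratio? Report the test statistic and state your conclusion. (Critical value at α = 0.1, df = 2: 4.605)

The 9:6:1 ratio has 16 parts, so with N = 1904 the expected counts are:
  disc-shaped: 1904 × 9/16 = 1071
  spherical: 1904 × 6/16 = 714
  elongated: 1904 × 1/16 = 119
χ² = Σ (O − E)² / E
  disc-shaped: (1049 − 1071)² / 1071 = 0.4519
  spherical: (694 − 714)² / 714 = 0.5602
  elongated: (161 − 119)² / 119 = 14.8235
χ² = 0.4519 + 0.5602 + 14.8235 = 15.8356 ≈ 15.836
Degrees of freedom = 3 − 1 = 2; critical value at α = 0.1 is 4.605.
Since 15.836 > 4.605, we reject the null hypothesis — the data do not fit the 9:6:1 ratio.

15.836; not consistent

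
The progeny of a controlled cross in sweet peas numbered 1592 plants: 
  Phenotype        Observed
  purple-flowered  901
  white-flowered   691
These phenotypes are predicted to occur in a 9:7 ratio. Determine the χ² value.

Total ratio parts = 16. Expected numbers out of 1592:
  purple-flowered: 1592 × 9/16 = 895.5
  white-flowered: 1592 × 7/16 = 696.5
χ² = Σ (O − E)² / E
  purple-flowered: (901 − 895.5)² / 895.5 = 0.0338
  white-flowered: (691 − 696.5)² / 696.5 = 0.0434
χ² = 0.0338 + 0.0434 = 0.0772 ≈ 0.077

0.077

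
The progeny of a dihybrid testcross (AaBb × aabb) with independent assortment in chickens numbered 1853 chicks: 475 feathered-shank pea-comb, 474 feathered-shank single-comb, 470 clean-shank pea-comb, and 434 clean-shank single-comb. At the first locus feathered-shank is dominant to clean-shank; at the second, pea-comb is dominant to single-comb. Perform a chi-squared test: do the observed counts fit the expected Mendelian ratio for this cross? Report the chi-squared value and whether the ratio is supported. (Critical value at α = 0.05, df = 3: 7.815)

2.493; consistent

A dihybrid testcross with independent assortment gives a 1:1:1:1 ratio.
The 1:1:1:1 ratio has 4 parts, so with N = 1853 the expected counts are:
  feathered-shank pea-comb: 1853 × 1/4 = 463.25
  feathered-shank single-comb: 1853 × 1/4 = 463.25
  clean-shank pea-comb: 1853 × 1/4 = 463.25
  clean-shank single-comb: 1853 × 1/4 = 463.25
χ² = Σ (O − E)² / E
  feathered-shank pea-comb: (475 − 463.25)² / 463.25 = 0.2980
  feathered-shank single-comb: (474 − 463.25)² / 463.25 = 0.2495
  clean-shank pea-comb: (470 − 463.25)² / 463.25 = 0.0984
  clean-shank single-comb: (434 − 463.25)² / 463.25 = 1.8469
χ² = 0.2980 + 0.2495 + 0.0984 + 1.8469 = 2.4928 ≈ 2.493
Degrees of freedom = 4 − 1 = 3; critical value at α = 0.05 is 7.815.
Since 2.493 < 7.815, we fail to reject the null hypothesis — the data are consistent with the 1:1:1:1 ratio.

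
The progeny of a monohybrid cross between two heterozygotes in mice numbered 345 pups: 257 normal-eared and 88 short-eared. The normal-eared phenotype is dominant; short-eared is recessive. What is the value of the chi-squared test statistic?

For a monohybrid cross between heterozygotes with complete dominance, the expected phenotypic ratio is 3:1.
Expected counts for N = 345 under a 3:1 ratio (total parts = 4):
  normal-eared: 345 × 3/4 = 258.75
  short-eared: 345 × 1/4 = 86.25
χ² = Σ (O − E)² / E
  normal-eared: (257 − 258.75)² / 258.75 = 0.0118
  short-eared: (88 − 86.25)² / 86.25 = 0.0355
χ² = 0.0118 + 0.0355 = 0.0473 ≈ 0.047

0.047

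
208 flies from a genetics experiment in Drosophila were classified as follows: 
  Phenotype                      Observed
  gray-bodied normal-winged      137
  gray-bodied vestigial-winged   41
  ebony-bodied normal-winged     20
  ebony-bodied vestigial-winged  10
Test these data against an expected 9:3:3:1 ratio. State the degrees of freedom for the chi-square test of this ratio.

3

A goodness-of-fit test with 4 phenotype classes has df = 4 − 1 = 3.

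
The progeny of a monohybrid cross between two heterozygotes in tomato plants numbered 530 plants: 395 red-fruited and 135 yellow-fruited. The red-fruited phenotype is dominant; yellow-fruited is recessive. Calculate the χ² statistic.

For a monohybrid cross between heterozygotes with complete dominance, the expected phenotypic ratio is 3:1.
Expected counts for N = 530 under a 3:1 ratio (total parts = 4):
  red-fruited: 530 × 3/4 = 397.5
  yellow-fruited: 530 × 1/4 = 132.5
χ² = Σ (O − E)² / E
  red-fruited: (395 − 397.5)² / 397.5 = 0.0157
  yellow-fruited: (135 − 132.5)² / 132.5 = 0.0472
χ² = 0.0157 + 0.0472 = 0.0629 ≈ 0.063

0.063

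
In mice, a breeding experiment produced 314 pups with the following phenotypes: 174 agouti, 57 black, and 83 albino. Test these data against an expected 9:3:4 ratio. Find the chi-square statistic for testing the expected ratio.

0.357

Total ratio parts = 16. Expected numbers out of 314:
  agouti: 314 × 9/16 = 176.625
  black: 314 × 3/16 = 58.875
  albino: 314 × 4/16 = 78.5
χ² = Σ (O − E)² / E
  agouti: (174 − 176.625)² / 176.625 = 0.0390
  black: (57 − 58.875)² / 58.875 = 0.0597
  albino: (83 − 78.5)² / 78.5 = 0.2580
χ² = 0.0390 + 0.0597 + 0.2580 = 0.3567 ≈ 0.357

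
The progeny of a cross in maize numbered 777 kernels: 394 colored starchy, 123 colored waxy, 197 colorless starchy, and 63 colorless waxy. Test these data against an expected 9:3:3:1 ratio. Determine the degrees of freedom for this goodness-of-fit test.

3

A goodness-of-fit test with 4 phenotype classes has df = 4 − 1 = 3.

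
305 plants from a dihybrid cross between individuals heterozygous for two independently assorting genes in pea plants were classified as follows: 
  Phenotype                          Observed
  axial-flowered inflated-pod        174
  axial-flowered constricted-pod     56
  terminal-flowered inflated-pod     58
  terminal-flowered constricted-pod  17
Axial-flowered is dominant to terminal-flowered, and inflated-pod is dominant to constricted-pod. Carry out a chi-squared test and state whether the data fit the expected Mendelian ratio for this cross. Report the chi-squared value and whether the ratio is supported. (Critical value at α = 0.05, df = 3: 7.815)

A dihybrid F₂ with independent assortment and complete dominance at both loci gives a 9:3:3:1 phenotypic ratio.
Total ratio parts = 16. Expected numbers out of 305:
  axial-flowered inflated-pod: 305 × 9/16 = 171.5625
  axial-flowered constricted-pod: 305 × 3/16 = 57.1875
  terminal-flowered inflated-pod: 305 × 3/16 = 57.1875
  terminal-flowered constricted-pod: 305 × 1/16 = 19.0625
χ² = Σ (O − E)² / E
  axial-flowered inflated-pod: (174 − 171.5625)² / 171.5625 = 0.0346
  axial-flowered constricted-pod: (56 − 57.1875)² / 57.1875 = 0.0247
  terminal-flowered inflated-pod: (58 − 57.1875)² / 57.1875 = 0.0115
  terminal-flowered constricted-pod: (17 − 19.0625)² / 19.0625 = 0.2232
χ² = 0.0346 + 0.0247 + 0.0115 + 0.2232 = 0.294
Degrees of freedom = 4 − 1 = 3; critical value at α = 0.05 is 7.815.
Since 0.294 < 7.815, we fail to reject the null hypothesis — the data are consistent with the 9:3:3:1 ratio.

0.294; consistent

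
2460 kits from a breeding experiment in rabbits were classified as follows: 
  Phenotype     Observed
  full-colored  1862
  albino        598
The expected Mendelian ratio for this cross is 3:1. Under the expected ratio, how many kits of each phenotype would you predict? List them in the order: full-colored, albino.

1845, 615

Total ratio parts = 4. Expected numbers out of 2460:
  full-colored: 2460 × 3/4 = 1845
  albino: 2460 × 1/4 = 615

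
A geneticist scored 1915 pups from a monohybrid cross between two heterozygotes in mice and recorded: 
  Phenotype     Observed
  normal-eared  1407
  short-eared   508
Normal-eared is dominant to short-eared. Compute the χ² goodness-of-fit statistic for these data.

2.383

For a monohybrid cross between heterozygotes with complete dominance, the expected phenotypic ratio is 3:1.
Total ratio parts = 4. Expected numbers out of 1915:
  normal-eared: 1915 × 3/4 = 1436.25
  short-eared: 1915 × 1/4 = 478.75
χ² = Σ (O − E)² / E
  normal-eared: (1407 − 1436.25)² / 1436.25 = 0.5957
  short-eared: (508 − 478.75)² / 478.75 = 1.7871
χ² = 0.5957 + 1.7871 = 2.3828 ≈ 2.383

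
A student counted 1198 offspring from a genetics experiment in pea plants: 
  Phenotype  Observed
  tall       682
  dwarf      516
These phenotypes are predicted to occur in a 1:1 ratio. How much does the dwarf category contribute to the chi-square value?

Under the 1:1 hypothesis (Σ ratio = 2, N = 1198):
  tall: 1198 × 1/2 = 599
  dwarf: 1198 × 1/2 = 599
Contribution of dwarf: (516 − 599)² / 599 = 11.5008

11.501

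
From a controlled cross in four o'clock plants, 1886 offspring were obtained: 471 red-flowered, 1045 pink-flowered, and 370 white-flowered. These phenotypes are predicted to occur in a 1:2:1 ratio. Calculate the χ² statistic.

Expected counts for N = 1886 under a 1:2:1 ratio (total parts = 4):
  red-flowered: 1886 × 1/4 = 471.5
  pink-flowered: 1886 × 2/4 = 943
  white-flowered: 1886 × 1/4 = 471.5
χ² = Σ (O − E)² / E
  red-flowered: (471 − 471.5)² / 471.5 = 0.0005
  pink-flowered: (1045 − 943)² / 943 = 11.0329
  white-flowered: (370 − 471.5)² / 471.5 = 21.8499
χ² = 0.0005 + 11.0329 + 21.8499 = 32.8833 ≈ 32.883

32.883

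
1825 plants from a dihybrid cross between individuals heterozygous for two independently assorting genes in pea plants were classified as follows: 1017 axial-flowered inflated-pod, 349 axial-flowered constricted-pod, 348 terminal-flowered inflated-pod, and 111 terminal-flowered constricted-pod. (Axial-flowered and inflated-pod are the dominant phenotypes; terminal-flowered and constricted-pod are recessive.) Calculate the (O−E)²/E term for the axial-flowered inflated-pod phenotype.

0.089

A dihybrid F₂ with independent assortment and complete dominance at both loci gives a 9:3:3:1 phenotypic ratio.
Expected counts for N = 1825 under a 9:3:3:1 ratio (total parts = 16):
  axial-flowered inflated-pod: 1825 × 9/16 = 1026.5625
  axial-flowered constricted-pod: 1825 × 3/16 = 342.1875
  terminal-flowered inflated-pod: 1825 × 3/16 = 342.1875
  terminal-flowered constricted-pod: 1825 × 1/16 = 114.0625
Contribution of axial-flowered inflated-pod: (1017 − 1026.5625)² / 1026.5625 = 0.0891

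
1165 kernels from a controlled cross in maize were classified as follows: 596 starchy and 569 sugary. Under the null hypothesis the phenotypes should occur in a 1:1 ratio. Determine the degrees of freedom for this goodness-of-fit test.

1

A goodness-of-fit test with 2 phenotype classes has df = 2 − 1 = 1.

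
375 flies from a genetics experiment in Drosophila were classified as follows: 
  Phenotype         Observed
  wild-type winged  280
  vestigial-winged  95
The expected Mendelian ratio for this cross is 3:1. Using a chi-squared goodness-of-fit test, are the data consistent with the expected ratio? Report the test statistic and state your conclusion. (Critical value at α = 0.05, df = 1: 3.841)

0.022; consistent

The 3:1 ratio has 4 parts, so with N = 375 the expected counts are:
  wild-type winged: 375 × 3/4 = 281.25
  vestigial-winged: 375 × 1/4 = 93.75
χ² = Σ (O − E)² / E
  wild-type winged: (280 − 281.25)² / 281.25 = 0.0056
  vestigial-winged: (95 − 93.75)² / 93.75 = 0.0167
χ² = 0.0056 + 0.0167 = 0.0223 ≈ 0.022
Degrees of freedom = 2 − 1 = 1; critical value at α = 0.05 is 3.841.
Since 0.022 < 3.841, we fail to reject the null hypothesis — the data are consistent with the 3:1 ratio.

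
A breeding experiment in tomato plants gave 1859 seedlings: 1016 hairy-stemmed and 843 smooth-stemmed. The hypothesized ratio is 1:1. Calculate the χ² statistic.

Expected counts for N = 1859 under a 1:1 ratio (total parts = 2):
  hairy-stemmed: 1859 × 1/2 = 929.5
  smooth-stemmed: 1859 × 1/2 = 929.5
χ² = Σ (O − E)² / E
  hairy-stemmed: (1016 − 929.5)² / 929.5 = 8.0498
  smooth-stemmed: (843 − 929.5)² / 929.5 = 8.0498
χ² = 8.0498 + 8.0498 = 16.0996 ≈ 16.100

16.100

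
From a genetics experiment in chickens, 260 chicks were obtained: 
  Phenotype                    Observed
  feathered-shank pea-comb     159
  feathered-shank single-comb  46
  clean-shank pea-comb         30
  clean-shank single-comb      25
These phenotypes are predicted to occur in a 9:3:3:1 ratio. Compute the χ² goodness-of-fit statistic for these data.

13.190

The 9:3:3:1 ratio has 16 parts, so with N = 260 the expected counts are:
  feathered-shank pea-comb: 260 × 9/16 = 146.25
  feathered-shank single-comb: 260 × 3/16 = 48.75
  clean-shank pea-comb: 260 × 3/16 = 48.75
  clean-shank single-comb: 260 × 1/16 = 16.25
χ² = Σ (O − E)² / E
  feathered-shank pea-comb: (159 − 146.25)² / 146.25 = 1.1115
  feathered-shank single-comb: (46 − 48.75)² / 48.75 = 0.1551
  clean-shank pea-comb: (30 − 48.75)² / 48.75 = 7.2115
  clean-shank single-comb: (25 − 16.25)² / 16.25 = 4.7115
χ² = 1.1115 + 0.1551 + 7.2115 + 4.7115 = 13.1896 ≈ 13.190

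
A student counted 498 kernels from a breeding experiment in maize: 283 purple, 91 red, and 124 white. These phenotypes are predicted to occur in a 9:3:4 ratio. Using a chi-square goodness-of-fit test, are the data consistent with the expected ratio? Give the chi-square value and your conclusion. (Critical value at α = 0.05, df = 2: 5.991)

0.092; consistent

The 9:3:4 ratio has 16 parts, so with N = 498 the expected counts are:
  purple: 498 × 9/16 = 280.125
  red: 498 × 3/16 = 93.375
  white: 498 × 4/16 = 124.5
χ² = Σ (O − E)² / E
  purple: (283 − 280.125)² / 280.125 = 0.0295
  red: (91 − 93.375)² / 93.375 = 0.0604
  white: (124 − 124.5)² / 124.5 = 0.0020
χ² = 0.0295 + 0.0604 + 0.0020 = 0.0919 ≈ 0.092
Degrees of freedom = 3 − 1 = 2; critical value at α = 0.05 is 5.991.
Since 0.092 < 5.991, we fail to reject the null hypothesis — the data are consistent with the 9:3:4 ratio.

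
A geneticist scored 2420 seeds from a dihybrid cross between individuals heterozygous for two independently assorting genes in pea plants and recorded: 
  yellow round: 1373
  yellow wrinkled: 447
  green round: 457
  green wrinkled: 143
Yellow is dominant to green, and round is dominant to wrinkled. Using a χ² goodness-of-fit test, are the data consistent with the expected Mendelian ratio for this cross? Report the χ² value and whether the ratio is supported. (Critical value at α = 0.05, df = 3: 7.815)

A dihybrid F₂ with independent assortment and complete dominance at both loci gives a 9:3:3:1 phenotypic ratio.
Under the 9:3:3:1 hypothesis (Σ ratio = 16, N = 2420):
  yellow round: 2420 × 9/16 = 1361.25
  yellow wrinkled: 2420 × 3/16 = 453.75
  green round: 2420 × 3/16 = 453.75
  green wrinkled: 2420 × 1/16 = 151.25
χ² = Σ (O − E)² / E
  yellow round: (1373 − 1361.25)² / 1361.25 = 0.1014
  yellow wrinkled: (447 − 453.75)² / 453.75 = 0.1004
  green round: (457 − 453.75)² / 453.75 = 0.0233
  green wrinkled: (143 − 151.25)² / 151.25 = 0.4500
χ² = 0.1014 + 0.1004 + 0.0233 + 0.4500 = 0.6751 ≈ 0.675
Degrees of freedom = 4 − 1 = 3; critical value at α = 0.05 is 7.815.
Since 0.675 < 7.815, we fail to reject the null hypothesis — the data are consistent with the 9:3:3:1 ratio.

0.675; consistent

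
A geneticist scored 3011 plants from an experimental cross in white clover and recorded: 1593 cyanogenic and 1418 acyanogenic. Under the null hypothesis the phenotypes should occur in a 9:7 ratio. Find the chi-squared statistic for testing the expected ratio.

13.682

Under the 9:7 hypothesis (Σ ratio = 16, N = 3011):
  cyanogenic: 3011 × 9/16 = 1693.6875
  acyanogenic: 3011 × 7/16 = 1317.3125
χ² = Σ (O − E)² / E
  cyanogenic: (1593 − 1693.6875)² / 1693.6875 = 5.9857
  acyanogenic: (1418 − 1317.3125)² / 1317.3125 = 7.6960
χ² = 5.9857 + 7.6960 = 13.6817 ≈ 13.682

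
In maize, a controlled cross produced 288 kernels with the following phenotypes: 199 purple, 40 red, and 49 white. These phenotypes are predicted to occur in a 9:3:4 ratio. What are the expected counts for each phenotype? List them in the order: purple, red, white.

162, 54, 72

Total ratio parts = 16. Expected numbers out of 288:
  purple: 288 × 9/16 = 162
  red: 288 × 3/16 = 54
  white: 288 × 4/16 = 72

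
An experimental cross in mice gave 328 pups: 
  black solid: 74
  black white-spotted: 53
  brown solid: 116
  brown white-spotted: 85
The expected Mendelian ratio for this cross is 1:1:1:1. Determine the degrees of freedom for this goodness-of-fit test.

3

A goodness-of-fit test with 4 phenotype classes has df = 4 − 1 = 3.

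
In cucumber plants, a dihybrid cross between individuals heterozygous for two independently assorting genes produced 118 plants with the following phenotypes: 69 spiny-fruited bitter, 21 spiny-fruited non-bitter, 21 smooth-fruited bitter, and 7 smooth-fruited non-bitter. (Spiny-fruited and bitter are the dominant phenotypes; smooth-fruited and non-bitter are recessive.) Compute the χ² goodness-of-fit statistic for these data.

A dihybrid F₂ with independent assortment and complete dominance at both loci gives a 9:3:3:1 phenotypic ratio.
Under the 9:3:3:1 hypothesis (Σ ratio = 16, N = 118):
  spiny-fruited bitter: 118 × 9/16 = 66.375
  spiny-fruited non-bitter: 118 × 3/16 = 22.125
  smooth-fruited bitter: 118 × 3/16 = 22.125
  smooth-fruited non-bitter: 118 × 1/16 = 7.375
χ² = Σ (O − E)² / E
  spiny-fruited bitter: (69 − 66.375)² / 66.375 = 0.1038
  spiny-fruited non-bitter: (21 − 22.125)² / 22.125 = 0.0572
  smooth-fruited bitter: (21 − 22.125)² / 22.125 = 0.0572
  smooth-fruited non-bitter: (7 − 7.375)² / 7.375 = 0.0191
χ² = 0.1038 + 0.0572 + 0.0572 + 0.0191 = 0.2373 ≈ 0.237

0.237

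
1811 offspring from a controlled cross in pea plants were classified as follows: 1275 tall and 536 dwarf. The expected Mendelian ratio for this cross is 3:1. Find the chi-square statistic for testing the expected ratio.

Expected counts for N = 1811 under a 3:1 ratio (total parts = 4):
  tall: 1811 × 3/4 = 1358.25
  dwarf: 1811 × 1/4 = 452.75
χ² = Σ (O − E)² / E
  tall: (1275 − 1358.25)² / 1358.25 = 5.1026
  dwarf: (536 − 452.75)² / 452.75 = 15.3077
χ² = 5.1026 + 15.3077 = 20.4103 ≈ 20.410

20.410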